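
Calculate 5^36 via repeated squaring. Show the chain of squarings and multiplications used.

Computing 5^36 by squaring (build up from 5^1; each line after the first costs one multiplication):

5^1 = 5
5^2 = (5^1)^2 = 5^2 = 25
5^4 = (5^2)^2 = 25^2 = 625
5^8 = (5^4)^2 = 625^2 = 390625
5^9 = 5 * 5^8 = 5 * 390625 = 1953125
5^18 = (5^9)^2 = 1953125^2 = 3814697265625
5^36 = (5^18)^2 = 3814697265625^2 = 14551915228366851806640625

Result: 14551915228366851806640625
Multiplications needed: 6 (6 lines after 5^1)

5^36 = 14551915228366851806640625. Using exponentiation by squaring, this requires 6 multiplications. The key idea: if the exponent is even, square the half-power; if odd, multiply by the base once.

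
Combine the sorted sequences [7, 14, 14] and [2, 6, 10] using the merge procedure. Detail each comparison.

Merging process:

Compare 7 vs 2: take 2 from right. Merged: [2]
Compare 7 vs 6: take 6 from right. Merged: [2, 6]
Compare 7 vs 10: take 7 from left. Merged: [2, 6, 7]
Compare 14 vs 10: take 10 from right. Merged: [2, 6, 7, 10]
Append remaining from left: [14, 14]. Merged: [2, 6, 7, 10, 14, 14]

Final merged array: [2, 6, 7, 10, 14, 14]
Total comparisons: 4

The merged array is [2, 6, 7, 10, 14, 14], requiring 4 comparisons. The merge step runs in O(n) time where n is the total number of elements.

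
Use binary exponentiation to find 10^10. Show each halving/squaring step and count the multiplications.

Computing 10^10 by squaring (build up from 10^1; each line after the first costs one multiplication):

10^1 = 10
10^2 = (10^1)^2 = 10^2 = 100
10^4 = (10^2)^2 = 100^2 = 10000
10^5 = 10 * 10^4 = 10 * 10000 = 100000
10^10 = (10^5)^2 = 100000^2 = 10000000000

Result: 10000000000
Multiplications needed: 4 (4 lines after 10^1)

10^10 = 10000000000. Using exponentiation by squaring, this requires 4 multiplications. The key idea: if the exponent is even, square the half-power; if odd, multiply by the base once.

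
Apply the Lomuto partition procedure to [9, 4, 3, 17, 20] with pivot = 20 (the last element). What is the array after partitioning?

Lomuto partition with pivot = 20:

Initial array: [9, 4, 3, 17, 20]

arr[0]=9 <= 20: swap with position 0, array becomes [9, 4, 3, 17, 20]
arr[1]=4 <= 20: swap with position 1, array becomes [9, 4, 3, 17, 20]
arr[2]=3 <= 20: swap with position 2, array becomes [9, 4, 3, 17, 20]
arr[3]=17 <= 20: swap with position 3, array becomes [9, 4, 3, 17, 20]

Place pivot at position 4: [9, 4, 3, 17, 20]
Pivot position: 4

After partitioning with pivot 20, the array becomes [9, 4, 3, 17, 20]. The pivot is placed at index 4. All elements to the left of the pivot are <= 20, and all elements to the right are > 20.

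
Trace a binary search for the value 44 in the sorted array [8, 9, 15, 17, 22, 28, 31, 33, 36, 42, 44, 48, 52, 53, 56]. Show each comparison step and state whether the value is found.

Binary search for 44 in [8, 9, 15, 17, 22, 28, 31, 33, 36, 42, 44, 48, 52, 53, 56]:

lo=0, hi=14, mid=7, arr[mid]=33 -> 33 < 44, search right half
lo=8, hi=14, mid=11, arr[mid]=48 -> 48 > 44, search left half
lo=8, hi=10, mid=9, arr[mid]=42 -> 42 < 44, search right half
lo=10, hi=10, mid=10, arr[mid]=44 -> Found target at index 10!

Binary search finds 44 at index 10 after 4 comparisons. The search repeatedly halves the search space by comparing with the middle element.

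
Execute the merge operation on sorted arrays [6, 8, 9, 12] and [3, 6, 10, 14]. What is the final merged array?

Merging process:

Compare 6 vs 3: take 3 from right. Merged: [3]
Compare 6 vs 6: take 6 from left. Merged: [3, 6]
Compare 8 vs 6: take 6 from right. Merged: [3, 6, 6]
Compare 8 vs 10: take 8 from left. Merged: [3, 6, 6, 8]
Compare 9 vs 10: take 9 from left. Merged: [3, 6, 6, 8, 9]
Compare 12 vs 10: take 10 from right. Merged: [3, 6, 6, 8, 9, 10]
Compare 12 vs 14: take 12 from left. Merged: [3, 6, 6, 8, 9, 10, 12]
Append remaining from right: [14]. Merged: [3, 6, 6, 8, 9, 10, 12, 14]

Final merged array: [3, 6, 6, 8, 9, 10, 12, 14]
Total comparisons: 7

The merged array is [3, 6, 6, 8, 9, 10, 12, 14], requiring 7 comparisons. The merge step runs in O(n) time where n is the total number of elements.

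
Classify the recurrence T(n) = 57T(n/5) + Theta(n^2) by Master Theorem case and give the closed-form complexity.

Master Theorem for T(n) = 57T(n/5) + O(n^2):

a = 57, b = 5, c = 2
log_b(a) = log_5(57) = 2.5121

Case 1: c = 2 < log_5(57) = 2.5121
T(n) = O(n^(log_5 57))

For T(n) = 57T(n/5) + O(n^2): log_5(57) = 2.5121. This is Case 1 of the Master Theorem (c < log_b(a), work dominated by leaves), giving O(n^(log_5 57)).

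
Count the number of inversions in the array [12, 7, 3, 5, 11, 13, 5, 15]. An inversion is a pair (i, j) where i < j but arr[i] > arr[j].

Finding inversions in [12, 7, 3, 5, 11, 13, 5, 15]:

(0, 1): arr[0]=12 > arr[1]=7
(0, 2): arr[0]=12 > arr[2]=3
(0, 3): arr[0]=12 > arr[3]=5
(0, 4): arr[0]=12 > arr[4]=11
(0, 6): arr[0]=12 > arr[6]=5
(1, 2): arr[1]=7 > arr[2]=3
(1, 3): arr[1]=7 > arr[3]=5
(1, 6): arr[1]=7 > arr[6]=5
(4, 6): arr[4]=11 > arr[6]=5
(5, 6): arr[5]=13 > arr[6]=5

Total inversions: 10

The array has 10 inversion(s): (0,1), (0,2), (0,3), (0,4), (0,6), (1,2), (1,3), (1,6), (4,6), (5,6). Each pair (i,j) satisfies i < j and arr[i] > arr[j].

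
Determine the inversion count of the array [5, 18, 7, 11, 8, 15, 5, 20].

Finding inversions in [5, 18, 7, 11, 8, 15, 5, 20]:

(1, 2): arr[1]=18 > arr[2]=7
(1, 3): arr[1]=18 > arr[3]=11
(1, 4): arr[1]=18 > arr[4]=8
(1, 5): arr[1]=18 > arr[5]=15
(1, 6): arr[1]=18 > arr[6]=5
(2, 6): arr[2]=7 > arr[6]=5
(3, 4): arr[3]=11 > arr[4]=8
(3, 6): arr[3]=11 > arr[6]=5
(4, 6): arr[4]=8 > arr[6]=5
(5, 6): arr[5]=15 > arr[6]=5

Total inversions: 10

The array has 10 inversion(s): (1,2), (1,3), (1,4), (1,5), (1,6), (2,6), (3,4), (3,6), (4,6), (5,6). Each pair (i,j) satisfies i < j and arr[i] > arr[j].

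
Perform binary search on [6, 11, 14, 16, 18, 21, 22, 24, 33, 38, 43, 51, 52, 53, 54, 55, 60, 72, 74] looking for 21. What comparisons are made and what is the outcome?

Binary search for 21 in [6, 11, 14, 16, 18, 21, 22, 24, 33, 38, 43, 51, 52, 53, 54, 55, 60, 72, 74]:

lo=0, hi=18, mid=9, arr[mid]=38 -> 38 > 21, search left half
lo=0, hi=8, mid=4, arr[mid]=18 -> 18 < 21, search right half
lo=5, hi=8, mid=6, arr[mid]=22 -> 22 > 21, search left half
lo=5, hi=5, mid=5, arr[mid]=21 -> Found target at index 5!

Binary search finds 21 at index 5 after 4 comparisons. The search repeatedly halves the search space by comparing with the middle element.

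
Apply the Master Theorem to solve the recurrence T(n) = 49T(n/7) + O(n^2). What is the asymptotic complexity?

Master Theorem for T(n) = 49T(n/7) + O(n^2):

a = 49, b = 7, c = 2
log_b(a) = log_7(49) = 2.0000

Case 2: c = 2 = log_7(49) = 2.0000
T(n) = O(n^2 log n) = O(n^2 log n)

For T(n) = 49T(n/7) + O(n^2): log_7(49) = 2.0000. This is Case 2 of the Master Theorem (c = log_b(a), equal work at all levels), giving O(n^2 log n).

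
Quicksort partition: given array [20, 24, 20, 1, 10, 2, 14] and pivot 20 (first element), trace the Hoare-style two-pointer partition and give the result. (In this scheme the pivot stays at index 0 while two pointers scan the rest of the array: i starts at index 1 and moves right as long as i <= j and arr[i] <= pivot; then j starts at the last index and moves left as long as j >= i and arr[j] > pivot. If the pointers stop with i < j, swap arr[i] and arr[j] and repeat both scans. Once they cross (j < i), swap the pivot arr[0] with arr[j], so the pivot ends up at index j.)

Hoare-style two-pointer partition with pivot = 20:

Initial array: [20, 24, 20, 1, 10, 2, 14]

Pointers start at i = 1, j = 6.
i stops at index 1 (arr[1]=24 > 20), j stops at index 6 (arr[6]=14 <= 20): swap arr[1] and arr[6], array becomes [20, 14, 20, 1, 10, 2, 24]
i ends at 6, j ends at 5: the pointers have crossed (j < i), so scanning stops.

Swap pivot arr[0] with arr[5] to place pivot at position 5: [2, 14, 20, 1, 10, 20, 24]
Pivot position: 5

After partitioning with pivot 20, the array becomes [2, 14, 20, 1, 10, 20, 24]. The pivot is placed at index 5. All elements to the left of the pivot are <= 20, and all elements to the right are > 20.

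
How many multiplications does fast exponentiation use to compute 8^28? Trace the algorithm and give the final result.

Computing 8^28 by squaring (build up from 8^1; each line after the first costs one multiplication):

8^1 = 8
8^2 = (8^1)^2 = 8^2 = 64
8^3 = 8 * 8^2 = 8 * 64 = 512
8^6 = (8^3)^2 = 512^2 = 262144
8^7 = 8 * 8^6 = 8 * 262144 = 2097152
8^14 = (8^7)^2 = 2097152^2 = 4398046511104
8^28 = (8^14)^2 = 4398046511104^2 = 19342813113834066795298816

Result: 19342813113834066795298816
Multiplications needed: 6 (6 lines after 8^1)

8^28 = 19342813113834066795298816. Using exponentiation by squaring, this requires 6 multiplications. The key idea: if the exponent is even, square the half-power; if odd, multiply by the base once.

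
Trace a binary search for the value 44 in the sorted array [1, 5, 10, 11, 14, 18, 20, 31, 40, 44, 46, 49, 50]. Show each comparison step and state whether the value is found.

Binary search for 44 in [1, 5, 10, 11, 14, 18, 20, 31, 40, 44, 46, 49, 50]:

lo=0, hi=12, mid=6, arr[mid]=20 -> 20 < 44, search right half
lo=7, hi=12, mid=9, arr[mid]=44 -> Found target at index 9!

Binary search finds 44 at index 9 after 2 comparisons. The search repeatedly halves the search space by comparing with the middle element.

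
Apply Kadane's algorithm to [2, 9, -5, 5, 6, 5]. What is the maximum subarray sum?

Using Kadane's algorithm on [2, 9, -5, 5, 6, 5]:

Scanning through the array:
Position 1 (value 9): max_ending_here = 11, max_so_far = 11
Position 2 (value -5): max_ending_here = 6, max_so_far = 11
Position 3 (value 5): max_ending_here = 11, max_so_far = 11
Position 4 (value 6): max_ending_here = 17, max_so_far = 17
Position 5 (value 5): max_ending_here = 22, max_so_far = 22

Maximum subarray: [2, 9, -5, 5, 6, 5]
Maximum sum: 22

The maximum subarray is [2, 9, -5, 5, 6, 5] with sum 22. This subarray runs from index 0 to index 5.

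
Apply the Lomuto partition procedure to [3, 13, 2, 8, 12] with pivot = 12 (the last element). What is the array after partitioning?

Lomuto partition with pivot = 12:

Initial array: [3, 13, 2, 8, 12]

arr[0]=3 <= 12: swap with position 0, array becomes [3, 13, 2, 8, 12]
arr[1]=13 > 12: no swap
arr[2]=2 <= 12: swap with position 1, array becomes [3, 2, 13, 8, 12]
arr[3]=8 <= 12: swap with position 2, array becomes [3, 2, 8, 13, 12]

Place pivot at position 3: [3, 2, 8, 12, 13]
Pivot position: 3

After partitioning with pivot 12, the array becomes [3, 2, 8, 12, 13]. The pivot is placed at index 3. All elements to the left of the pivot are <= 12, and all elements to the right are > 12.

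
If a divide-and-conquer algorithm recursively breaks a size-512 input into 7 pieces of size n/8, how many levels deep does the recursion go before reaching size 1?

For divide and conquer with division factor 8:

Problem sizes at each level:
Level 0: 512
Level 1: 64
Level 2: 8
Level 3: 1

The root is level 0 and the size-1 base case is level 3 (the tree spans levels 0 through 3, i.e. 4 levels counting the root), so the depth is the number of divisions: log_8(512) = 3

The recursion tree depth is log_8(512) = 3. At each level, the problem size is divided by 8, so it takes 3 divisions to reduce to a base case of size 1. The algorithm makes 7 recursive calls at each level.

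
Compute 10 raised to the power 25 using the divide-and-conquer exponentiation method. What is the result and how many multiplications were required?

Computing 10^25 by squaring (build up from 10^1; each line after the first costs one multiplication):

10^1 = 10
10^2 = (10^1)^2 = 10^2 = 100
10^3 = 10 * 10^2 = 10 * 100 = 1000
10^6 = (10^3)^2 = 1000^2 = 1000000
10^12 = (10^6)^2 = 1000000^2 = 1000000000000
10^24 = (10^12)^2 = 1000000000000^2 = 1000000000000000000000000
10^25 = 10 * 10^24 = 10 * 1000000000000000000000000 = 10000000000000000000000000

Result: 10000000000000000000000000
Multiplications needed: 6 (6 lines after 10^1)

10^25 = 10000000000000000000000000. Using exponentiation by squaring, this requires 6 multiplications. The key idea: if the exponent is even, square the half-power; if odd, multiply by the base once.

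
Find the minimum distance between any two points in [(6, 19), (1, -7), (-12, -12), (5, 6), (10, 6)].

Computing all pairwise distances among 5 points:

d((6, 19), (1, -7)) = 26.4764
d((6, 19), (-12, -12)) = 35.8469
d((6, 19), (5, 6)) = 13.0384
d((6, 19), (10, 6)) = 13.6015
d((1, -7), (-12, -12)) = 13.9284
d((1, -7), (5, 6)) = 13.6015
d((1, -7), (10, 6)) = 15.8114
d((-12, -12), (5, 6)) = 24.7588
d((-12, -12), (10, 6)) = 28.4253
d((5, 6), (10, 6)) = 5.0 <-- minimum

Closest pair: (5, 6) and (10, 6) with distance 5.0

The closest pair is (5, 6) and (10, 6) with Euclidean distance 5.0. For 5 points, brute-force pairwise comparison is shown above. For large n, the divide-and-conquer algorithm (sort by x, recurse on halves, check the dividing strip) achieves O(n log n).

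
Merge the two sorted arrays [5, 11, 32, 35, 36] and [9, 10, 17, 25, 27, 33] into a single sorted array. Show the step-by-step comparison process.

Merging process:

Compare 5 vs 9: take 5 from left. Merged: [5]
Compare 11 vs 9: take 9 from right. Merged: [5, 9]
Compare 11 vs 10: take 10 from right. Merged: [5, 9, 10]
Compare 11 vs 17: take 11 from left. Merged: [5, 9, 10, 11]
Compare 32 vs 17: take 17 from right. Merged: [5, 9, 10, 11, 17]
Compare 32 vs 25: take 25 from right. Merged: [5, 9, 10, 11, 17, 25]
Compare 32 vs 27: take 27 from right. Merged: [5, 9, 10, 11, 17, 25, 27]
Compare 32 vs 33: take 32 from left. Merged: [5, 9, 10, 11, 17, 25, 27, 32]
Compare 35 vs 33: take 33 from right. Merged: [5, 9, 10, 11, 17, 25, 27, 32, 33]
Append remaining from left: [35, 36]. Merged: [5, 9, 10, 11, 17, 25, 27, 32, 33, 35, 36]

Final merged array: [5, 9, 10, 11, 17, 25, 27, 32, 33, 35, 36]
Total comparisons: 9

The merged array is [5, 9, 10, 11, 17, 25, 27, 32, 33, 35, 36], requiring 9 comparisons. The merge step runs in O(n) time where n is the total number of elements.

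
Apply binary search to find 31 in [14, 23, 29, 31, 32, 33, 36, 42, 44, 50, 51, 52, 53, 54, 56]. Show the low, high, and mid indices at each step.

Binary search for 31 in [14, 23, 29, 31, 32, 33, 36, 42, 44, 50, 51, 52, 53, 54, 56]:

lo=0, hi=14, mid=7, arr[mid]=42 -> 42 > 31, search left half
lo=0, hi=6, mid=3, arr[mid]=31 -> Found target at index 3!

Binary search finds 31 at index 3 after 2 comparisons. The search repeatedly halves the search space by comparing with the middle element.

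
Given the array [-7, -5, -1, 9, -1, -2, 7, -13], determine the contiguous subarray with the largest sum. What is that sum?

Using Kadane's algorithm on [-7, -5, -1, 9, -1, -2, 7, -13]:

Scanning through the array:
Position 1 (value -5): max_ending_here = -5, max_so_far = -5
Position 2 (value -1): max_ending_here = -1, max_so_far = -1
Position 3 (value 9): max_ending_here = 9, max_so_far = 9
Position 4 (value -1): max_ending_here = 8, max_so_far = 9
Position 5 (value -2): max_ending_here = 6, max_so_far = 9
Position 6 (value 7): max_ending_here = 13, max_so_far = 13
Position 7 (value -13): max_ending_here = 0, max_so_far = 13

Maximum subarray: [9, -1, -2, 7]
Maximum sum: 13

The maximum subarray is [9, -1, -2, 7] with sum 13. This subarray runs from index 3 to index 6.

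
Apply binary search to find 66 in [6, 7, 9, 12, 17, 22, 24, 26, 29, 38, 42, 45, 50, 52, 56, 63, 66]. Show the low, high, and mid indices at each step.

Binary search for 66 in [6, 7, 9, 12, 17, 22, 24, 26, 29, 38, 42, 45, 50, 52, 56, 63, 66]:

lo=0, hi=16, mid=8, arr[mid]=29 -> 29 < 66, search right half
lo=9, hi=16, mid=12, arr[mid]=50 -> 50 < 66, search right half
lo=13, hi=16, mid=14, arr[mid]=56 -> 56 < 66, search right half
lo=15, hi=16, mid=15, arr[mid]=63 -> 63 < 66, search right half
lo=16, hi=16, mid=16, arr[mid]=66 -> Found target at index 16!

Binary search finds 66 at index 16 after 5 comparisons. The search repeatedly halves the search space by comparing with the middle element.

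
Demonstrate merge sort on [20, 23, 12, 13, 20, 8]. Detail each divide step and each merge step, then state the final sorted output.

Merge sort trace:

Split: [20, 23, 12, 13, 20, 8] -> [20, 23, 12] and [13, 20, 8]
  Split: [20, 23, 12] -> [20] and [23, 12]
    Split: [23, 12] -> [23] and [12]
    Merge: [23] + [12] -> [12, 23]
  Merge: [20] + [12, 23] -> [12, 20, 23]
  Split: [13, 20, 8] -> [13] and [20, 8]
    Split: [20, 8] -> [20] and [8]
    Merge: [20] + [8] -> [8, 20]
  Merge: [13] + [8, 20] -> [8, 13, 20]
Merge: [12, 20, 23] + [8, 13, 20] -> [8, 12, 13, 20, 20, 23]

Final sorted array: [8, 12, 13, 20, 20, 23]

The merge sort proceeds by recursively splitting the array and merging sorted halves.
After all merges, the sorted array is [8, 12, 13, 20, 20, 23].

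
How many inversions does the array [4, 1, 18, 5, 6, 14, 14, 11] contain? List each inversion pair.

Finding inversions in [4, 1, 18, 5, 6, 14, 14, 11]:

(0, 1): arr[0]=4 > arr[1]=1
(2, 3): arr[2]=18 > arr[3]=5
(2, 4): arr[2]=18 > arr[4]=6
(2, 5): arr[2]=18 > arr[5]=14
(2, 6): arr[2]=18 > arr[6]=14
(2, 7): arr[2]=18 > arr[7]=11
(5, 7): arr[5]=14 > arr[7]=11
(6, 7): arr[6]=14 > arr[7]=11

Total inversions: 8

The array has 8 inversion(s): (0,1), (2,3), (2,4), (2,5), (2,6), (2,7), (5,7), (6,7). Each pair (i,j) satisfies i < j and arr[i] > arr[j].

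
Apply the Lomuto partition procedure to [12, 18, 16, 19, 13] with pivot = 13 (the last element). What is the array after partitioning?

Lomuto partition with pivot = 13:

Initial array: [12, 18, 16, 19, 13]

arr[0]=12 <= 13: swap with position 0, array becomes [12, 18, 16, 19, 13]
arr[1]=18 > 13: no swap
arr[2]=16 > 13: no swap
arr[3]=19 > 13: no swap

Place pivot at position 1: [12, 13, 16, 19, 18]
Pivot position: 1

After partitioning with pivot 13, the array becomes [12, 13, 16, 19, 18]. The pivot is placed at index 1. All elements to the left of the pivot are <= 13, and all elements to the right are > 13.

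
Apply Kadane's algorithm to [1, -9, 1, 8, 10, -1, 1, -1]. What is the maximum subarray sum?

Using Kadane's algorithm on [1, -9, 1, 8, 10, -1, 1, -1]:

Scanning through the array:
Position 1 (value -9): max_ending_here = -8, max_so_far = 1
Position 2 (value 1): max_ending_here = 1, max_so_far = 1
Position 3 (value 8): max_ending_here = 9, max_so_far = 9
Position 4 (value 10): max_ending_here = 19, max_so_far = 19
Position 5 (value -1): max_ending_here = 18, max_so_far = 19
Position 6 (value 1): max_ending_here = 19, max_so_far = 19
Position 7 (value -1): max_ending_here = 18, max_so_far = 19

Maximum subarray: [1, 8, 10]
Maximum sum: 19

The maximum subarray is [1, 8, 10] with sum 19. This subarray runs from index 2 to index 4.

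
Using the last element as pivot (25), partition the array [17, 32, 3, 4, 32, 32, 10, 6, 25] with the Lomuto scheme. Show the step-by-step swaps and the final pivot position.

Lomuto partition with pivot = 25:

Initial array: [17, 32, 3, 4, 32, 32, 10, 6, 25]

arr[0]=17 <= 25: swap with position 0, array becomes [17, 32, 3, 4, 32, 32, 10, 6, 25]
arr[1]=32 > 25: no swap
arr[2]=3 <= 25: swap with position 1, array becomes [17, 3, 32, 4, 32, 32, 10, 6, 25]
arr[3]=4 <= 25: swap with position 2, array becomes [17, 3, 4, 32, 32, 32, 10, 6, 25]
arr[4]=32 > 25: no swap
arr[5]=32 > 25: no swap
arr[6]=10 <= 25: swap with position 3, array becomes [17, 3, 4, 10, 32, 32, 32, 6, 25]
arr[7]=6 <= 25: swap with position 4, array becomes [17, 3, 4, 10, 6, 32, 32, 32, 25]

Place pivot at position 5: [17, 3, 4, 10, 6, 25, 32, 32, 32]
Pivot position: 5

After partitioning with pivot 25, the array becomes [17, 3, 4, 10, 6, 25, 32, 32, 32]. The pivot is placed at index 5. All elements to the left of the pivot are <= 25, and all elements to the right are > 25.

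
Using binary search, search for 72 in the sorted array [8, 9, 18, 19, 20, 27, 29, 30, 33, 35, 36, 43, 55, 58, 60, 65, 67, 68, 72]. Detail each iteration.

Binary search for 72 in [8, 9, 18, 19, 20, 27, 29, 30, 33, 35, 36, 43, 55, 58, 60, 65, 67, 68, 72]:

lo=0, hi=18, mid=9, arr[mid]=35 -> 35 < 72, search right half
lo=10, hi=18, mid=14, arr[mid]=60 -> 60 < 72, search right half
lo=15, hi=18, mid=16, arr[mid]=67 -> 67 < 72, search right half
lo=17, hi=18, mid=17, arr[mid]=68 -> 68 < 72, search right half
lo=18, hi=18, mid=18, arr[mid]=72 -> Found target at index 18!

Binary search finds 72 at index 18 after 5 comparisons. The search repeatedly halves the search space by comparing with the middle element.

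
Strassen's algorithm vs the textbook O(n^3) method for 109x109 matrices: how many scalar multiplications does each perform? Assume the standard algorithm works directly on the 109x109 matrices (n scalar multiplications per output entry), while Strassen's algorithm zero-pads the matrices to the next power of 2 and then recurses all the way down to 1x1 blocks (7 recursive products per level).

Matrix multiplication for 109x109 matrices:

Strassen's algorithm requires power-of-2 dimensions. Pad 109x109 to 128x128 (next power of 2).

Standard algorithm: 109^3 = 1295029 multiplications
Strassen's algorithm: 7^(log2(128)) = 7^7 = 823543 multiplications
Savings: 1295029 - 823543 = 471486 multiplications

Standard: 1295029 multiplications (109^3). Strassen: 823543 multiplications (7^7, after padding to 128x128). Strassen reduces 8 recursive multiplications to 7 at each level.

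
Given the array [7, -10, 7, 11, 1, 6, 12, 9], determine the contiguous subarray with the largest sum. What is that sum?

Using Kadane's algorithm on [7, -10, 7, 11, 1, 6, 12, 9]:

Scanning through the array:
Position 1 (value -10): max_ending_here = -3, max_so_far = 7
Position 2 (value 7): max_ending_here = 7, max_so_far = 7
Position 3 (value 11): max_ending_here = 18, max_so_far = 18
Position 4 (value 1): max_ending_here = 19, max_so_far = 19
Position 5 (value 6): max_ending_here = 25, max_so_far = 25
Position 6 (value 12): max_ending_here = 37, max_so_far = 37
Position 7 (value 9): max_ending_here = 46, max_so_far = 46

Maximum subarray: [7, 11, 1, 6, 12, 9]
Maximum sum: 46

The maximum subarray is [7, 11, 1, 6, 12, 9] with sum 46. This subarray runs from index 2 to index 7.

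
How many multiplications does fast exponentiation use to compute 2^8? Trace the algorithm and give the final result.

Computing 2^8 by squaring (build up from 2^1; each line after the first costs one multiplication):

2^1 = 2
2^2 = (2^1)^2 = 2^2 = 4
2^4 = (2^2)^2 = 4^2 = 16
2^8 = (2^4)^2 = 16^2 = 256

Result: 256
Multiplications needed: 3 (3 lines after 2^1)

2^8 = 256. Using exponentiation by squaring, this requires 3 multiplications. The key idea: if the exponent is even, square the half-power; if odd, multiply by the base once.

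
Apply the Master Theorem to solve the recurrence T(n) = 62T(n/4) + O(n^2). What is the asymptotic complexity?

Master Theorem for T(n) = 62T(n/4) + O(n^2):

a = 62, b = 4, c = 2
log_b(a) = log_4(62) = 2.9771

Case 1: c = 2 < log_4(62) = 2.9771
T(n) = O(n^(log_4 62))

For T(n) = 62T(n/4) + O(n^2): log_4(62) = 2.9771. This is Case 1 of the Master Theorem (c < log_b(a), work dominated by leaves), giving O(n^(log_4 62)).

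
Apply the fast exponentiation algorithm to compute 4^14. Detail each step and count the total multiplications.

Computing 4^14 by squaring (build up from 4^1; each line after the first costs one multiplication):

4^1 = 4
4^2 = (4^1)^2 = 4^2 = 16
4^3 = 4 * 4^2 = 4 * 16 = 64
4^6 = (4^3)^2 = 64^2 = 4096
4^7 = 4 * 4^6 = 4 * 4096 = 16384
4^14 = (4^7)^2 = 16384^2 = 268435456

Result: 268435456
Multiplications needed: 5 (5 lines after 4^1)

4^14 = 268435456. Using exponentiation by squaring, this requires 5 multiplications. The key idea: if the exponent is even, square the half-power; if odd, multiply by the base once.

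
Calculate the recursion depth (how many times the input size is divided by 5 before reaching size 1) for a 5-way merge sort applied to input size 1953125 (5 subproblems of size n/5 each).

For divide and conquer with division factor 5:

Problem sizes at each level:
Level 0: 1953125
Level 1: 390625
Level 2: 78125
Level 3: 15625
Level 4: 3125
Level 5: 625
Level 6: 125
Level 7: 25
Level 8: 5
Level 9: 1

The root is level 0 and the size-1 base case is level 9 (the tree spans levels 0 through 9, i.e. 10 levels counting the root), so the depth is the number of divisions: log_5(1953125) = 9

The recursion tree depth is log_5(1953125) = 9. At each level, the problem size is divided by 5, so it takes 9 divisions to reduce to a base case of size 1. The algorithm makes 5 recursive calls at each level.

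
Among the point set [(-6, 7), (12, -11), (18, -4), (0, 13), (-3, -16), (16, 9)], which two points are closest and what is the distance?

Computing all pairwise distances among 6 points:

d((-6, 7), (12, -11)) = 25.4558
d((-6, 7), (18, -4)) = 26.4008
d((-6, 7), (0, 13)) = 8.4853 <-- minimum
d((-6, 7), (-3, -16)) = 23.1948
d((-6, 7), (16, 9)) = 22.0907
d((12, -11), (18, -4)) = 9.2195
d((12, -11), (0, 13)) = 26.8328
d((12, -11), (-3, -16)) = 15.8114
d((12, -11), (16, 9)) = 20.3961
d((18, -4), (0, 13)) = 24.7588
d((18, -4), (-3, -16)) = 24.1868
d((18, -4), (16, 9)) = 13.1529
d((0, 13), (-3, -16)) = 29.1548
d((0, 13), (16, 9)) = 16.4924
d((-3, -16), (16, 9)) = 31.4006

Closest pair: (-6, 7) and (0, 13) with distance 8.4853

The closest pair is (-6, 7) and (0, 13) with Euclidean distance 8.4853. For 6 points, brute-force pairwise comparison is shown above. For large n, the divide-and-conquer algorithm (sort by x, recurse on halves, check the dividing strip) achieves O(n log n).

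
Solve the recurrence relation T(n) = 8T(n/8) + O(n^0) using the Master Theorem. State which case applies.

Master Theorem for T(n) = 8T(n/8) + O(n^0):

a = 8, b = 8, c = 0
log_b(a) = log_8(8) = 1.0000

Case 1: c = 0 < log_8(8) = 1.0000
T(n) = O(n^(log_8 8)) = O(n)

For T(n) = 8T(n/8) + O(n^0): log_8(8) = 1.0000. This is Case 1 of the Master Theorem (c < log_b(a), work dominated by leaves), giving O(n).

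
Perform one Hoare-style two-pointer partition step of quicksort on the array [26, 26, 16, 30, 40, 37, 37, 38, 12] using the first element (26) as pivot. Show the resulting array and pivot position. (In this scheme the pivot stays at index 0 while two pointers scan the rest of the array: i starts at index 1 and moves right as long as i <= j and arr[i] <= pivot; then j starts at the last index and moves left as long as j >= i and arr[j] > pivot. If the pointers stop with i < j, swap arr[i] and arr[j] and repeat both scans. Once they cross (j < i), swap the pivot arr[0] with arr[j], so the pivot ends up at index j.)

Hoare-style two-pointer partition with pivot = 26:

Initial array: [26, 26, 16, 30, 40, 37, 37, 38, 12]

Pointers start at i = 1, j = 8.
i stops at index 3 (arr[3]=30 > 26), j stops at index 8 (arr[8]=12 <= 26): swap arr[3] and arr[8], array becomes [26, 26, 16, 12, 40, 37, 37, 38, 30]
i ends at 4, j ends at 3: the pointers have crossed (j < i), so scanning stops.

Swap pivot arr[0] with arr[3] to place pivot at position 3: [12, 26, 16, 26, 40, 37, 37, 38, 30]
Pivot position: 3

After partitioning with pivot 26, the array becomes [12, 26, 16, 26, 40, 37, 37, 38, 30]. The pivot is placed at index 3. All elements to the left of the pivot are <= 26, and all elements to the right are > 26.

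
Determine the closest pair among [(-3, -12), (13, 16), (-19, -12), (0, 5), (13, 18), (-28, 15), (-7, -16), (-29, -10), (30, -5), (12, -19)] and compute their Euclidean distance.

Computing all pairwise distances among 10 points:

d((-3, -12), (13, 16)) = 32.249
d((-3, -12), (-19, -12)) = 16.0
d((-3, -12), (0, 5)) = 17.2627
d((-3, -12), (13, 18)) = 34.0
d((-3, -12), (-28, 15)) = 36.7967
d((-3, -12), (-7, -16)) = 5.6569
d((-3, -12), (-29, -10)) = 26.0768
d((-3, -12), (30, -5)) = 33.7343
d((-3, -12), (12, -19)) = 16.5529
d((13, 16), (-19, -12)) = 42.5206
d((13, 16), (0, 5)) = 17.0294
d((13, 16), (13, 18)) = 2.0 <-- minimum
d((13, 16), (-28, 15)) = 41.0122
d((13, 16), (-7, -16)) = 37.7359
d((13, 16), (-29, -10)) = 49.3964
d((13, 16), (30, -5)) = 27.0185
d((13, 16), (12, -19)) = 35.0143
d((-19, -12), (0, 5)) = 25.4951
d((-19, -12), (13, 18)) = 43.8634
d((-19, -12), (-28, 15)) = 28.4605
d((-19, -12), (-7, -16)) = 12.6491
d((-19, -12), (-29, -10)) = 10.198
d((-19, -12), (30, -5)) = 49.4975
d((-19, -12), (12, -19)) = 31.7805
d((0, 5), (13, 18)) = 18.3848
d((0, 5), (-28, 15)) = 29.7321
d((0, 5), (-7, -16)) = 22.1359
d((0, 5), (-29, -10)) = 32.6497
d((0, 5), (30, -5)) = 31.6228
d((0, 5), (12, -19)) = 26.8328
d((13, 18), (-28, 15)) = 41.1096
d((13, 18), (-7, -16)) = 39.4462
d((13, 18), (-29, -10)) = 50.4777
d((13, 18), (30, -5)) = 28.6007
d((13, 18), (12, -19)) = 37.0135
d((-28, 15), (-7, -16)) = 37.4433
d((-28, 15), (-29, -10)) = 25.02
d((-28, 15), (30, -5)) = 61.3514
d((-28, 15), (12, -19)) = 52.4976
d((-7, -16), (-29, -10)) = 22.8035
d((-7, -16), (30, -5)) = 38.6005
d((-7, -16), (12, -19)) = 19.2354
d((-29, -10), (30, -5)) = 59.2115
d((-29, -10), (12, -19)) = 41.9762
d((30, -5), (12, -19)) = 22.8035

Closest pair: (13, 16) and (13, 18) with distance 2.0

The closest pair is (13, 16) and (13, 18) with Euclidean distance 2.0. For 10 points, brute-force pairwise comparison is shown above. For large n, the divide-and-conquer algorithm (sort by x, recurse on halves, check the dividing strip) achieves O(n log n).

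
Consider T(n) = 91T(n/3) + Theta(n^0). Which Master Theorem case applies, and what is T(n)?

Master Theorem for T(n) = 91T(n/3) + O(n^0):

a = 91, b = 3, c = 0
log_b(a) = log_3(91) = 4.1060

Case 1: c = 0 < log_3(91) = 4.1060
T(n) = O(n^(log_3 91))

For T(n) = 91T(n/3) + O(n^0): log_3(91) = 4.1060. This is Case 1 of the Master Theorem (c < log_b(a), work dominated by leaves), giving O(n^(log_3 91)).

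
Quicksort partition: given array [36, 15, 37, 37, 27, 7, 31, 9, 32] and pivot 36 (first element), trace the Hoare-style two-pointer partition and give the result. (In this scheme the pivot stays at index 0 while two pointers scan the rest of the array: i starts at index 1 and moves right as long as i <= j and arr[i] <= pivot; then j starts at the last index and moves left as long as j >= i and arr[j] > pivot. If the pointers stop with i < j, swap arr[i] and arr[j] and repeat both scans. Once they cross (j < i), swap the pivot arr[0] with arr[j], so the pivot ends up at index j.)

Hoare-style two-pointer partition with pivot = 36:

Initial array: [36, 15, 37, 37, 27, 7, 31, 9, 32]

Pointers start at i = 1, j = 8.
i stops at index 2 (arr[2]=37 > 36), j stops at index 8 (arr[8]=32 <= 36): swap arr[2] and arr[8], array becomes [36, 15, 32, 37, 27, 7, 31, 9, 37]
i stops at index 3 (arr[3]=37 > 36), j stops at index 7 (arr[7]=9 <= 36): swap arr[3] and arr[7], array becomes [36, 15, 32, 9, 27, 7, 31, 37, 37]
i ends at 7, j ends at 6: the pointers have crossed (j < i), so scanning stops.

Swap pivot arr[0] with arr[6] to place pivot at position 6: [31, 15, 32, 9, 27, 7, 36, 37, 37]
Pivot position: 6

After partitioning with pivot 36, the array becomes [31, 15, 32, 9, 27, 7, 36, 37, 37]. The pivot is placed at index 6. All elements to the left of the pivot are <= 36, and all elements to the right are > 36.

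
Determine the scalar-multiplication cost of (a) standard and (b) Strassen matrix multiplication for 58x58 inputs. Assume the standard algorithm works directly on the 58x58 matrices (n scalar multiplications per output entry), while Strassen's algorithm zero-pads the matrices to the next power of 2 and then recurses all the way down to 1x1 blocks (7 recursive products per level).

Matrix multiplication for 58x58 matrices:

Strassen's algorithm requires power-of-2 dimensions. Pad 58x58 to 64x64 (next power of 2).

Standard algorithm: 58^3 = 195112 multiplications
Strassen's algorithm: 7^(log2(64)) = 7^6 = 117649 multiplications
Savings: 195112 - 117649 = 77463 multiplications

Standard: 195112 multiplications (58^3). Strassen: 117649 multiplications (7^6, after padding to 64x64). Strassen reduces 8 recursive multiplications to 7 at each level.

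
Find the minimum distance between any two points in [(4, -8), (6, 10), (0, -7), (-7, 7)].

Computing all pairwise distances among 4 points:

d((4, -8), (6, 10)) = 18.1108
d((4, -8), (0, -7)) = 4.1231 <-- minimum
d((4, -8), (-7, 7)) = 18.6011
d((6, 10), (0, -7)) = 18.0278
d((6, 10), (-7, 7)) = 13.3417
d((0, -7), (-7, 7)) = 15.6525

Closest pair: (4, -8) and (0, -7) with distance 4.1231

The closest pair is (4, -8) and (0, -7) with Euclidean distance 4.1231. For 4 points, brute-force pairwise comparison is shown above. For large n, the divide-and-conquer algorithm (sort by x, recurse on halves, check the dividing strip) achieves O(n log n).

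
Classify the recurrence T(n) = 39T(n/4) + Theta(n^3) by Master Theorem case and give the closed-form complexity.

Master Theorem for T(n) = 39T(n/4) + O(n^3):

a = 39, b = 4, c = 3
log_b(a) = log_4(39) = 2.6427

Case 3: c = 3 > log_4(39) = 2.6427
T(n) = O(n^3) = O(n^3)

For T(n) = 39T(n/4) + O(n^3): log_4(39) = 2.6427. This is Case 3 of the Master Theorem (c > log_b(a), work dominated by root), giving O(n^3).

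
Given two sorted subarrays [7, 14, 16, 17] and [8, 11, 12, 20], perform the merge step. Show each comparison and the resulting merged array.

Merging process:

Compare 7 vs 8: take 7 from left. Merged: [7]
Compare 14 vs 8: take 8 from right. Merged: [7, 8]
Compare 14 vs 11: take 11 from right. Merged: [7, 8, 11]
Compare 14 vs 12: take 12 from right. Merged: [7, 8, 11, 12]
Compare 14 vs 20: take 14 from left. Merged: [7, 8, 11, 12, 14]
Compare 16 vs 20: take 16 from left. Merged: [7, 8, 11, 12, 14, 16]
Compare 17 vs 20: take 17 from left. Merged: [7, 8, 11, 12, 14, 16, 17]
Append remaining from right: [20]. Merged: [7, 8, 11, 12, 14, 16, 17, 20]

Final merged array: [7, 8, 11, 12, 14, 16, 17, 20]
Total comparisons: 7

The merged array is [7, 8, 11, 12, 14, 16, 17, 20], requiring 7 comparisons. The merge step runs in O(n) time where n is the total number of elements.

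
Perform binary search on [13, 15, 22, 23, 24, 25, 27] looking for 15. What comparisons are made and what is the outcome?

Binary search for 15 in [13, 15, 22, 23, 24, 25, 27]:

lo=0, hi=6, mid=3, arr[mid]=23 -> 23 > 15, search left half
lo=0, hi=2, mid=1, arr[mid]=15 -> Found target at index 1!

Binary search finds 15 at index 1 after 2 comparisons. The search repeatedly halves the search space by comparing with the middle element.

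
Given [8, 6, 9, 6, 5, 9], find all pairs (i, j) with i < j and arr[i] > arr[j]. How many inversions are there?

Finding inversions in [8, 6, 9, 6, 5, 9]:

(0, 1): arr[0]=8 > arr[1]=6
(0, 3): arr[0]=8 > arr[3]=6
(0, 4): arr[0]=8 > arr[4]=5
(1, 4): arr[1]=6 > arr[4]=5
(2, 3): arr[2]=9 > arr[3]=6
(2, 4): arr[2]=9 > arr[4]=5
(3, 4): arr[3]=6 > arr[4]=5

Total inversions: 7

The array has 7 inversion(s): (0,1), (0,3), (0,4), (1,4), (2,3), (2,4), (3,4). Each pair (i,j) satisfies i < j and arr[i] > arr[j].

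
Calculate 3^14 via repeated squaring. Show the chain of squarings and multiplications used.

Computing 3^14 by squaring (build up from 3^1; each line after the first costs one multiplication):

3^1 = 3
3^2 = (3^1)^2 = 3^2 = 9
3^3 = 3 * 3^2 = 3 * 9 = 27
3^6 = (3^3)^2 = 27^2 = 729
3^7 = 3 * 3^6 = 3 * 729 = 2187
3^14 = (3^7)^2 = 2187^2 = 4782969

Result: 4782969
Multiplications needed: 5 (5 lines after 3^1)

3^14 = 4782969. Using exponentiation by squaring, this requires 5 multiplications. The key idea: if the exponent is even, square the half-power; if odd, multiply by the base once.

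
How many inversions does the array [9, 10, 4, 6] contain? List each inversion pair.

Finding inversions in [9, 10, 4, 6]:

(0, 2): arr[0]=9 > arr[2]=4
(0, 3): arr[0]=9 > arr[3]=6
(1, 2): arr[1]=10 > arr[2]=4
(1, 3): arr[1]=10 > arr[3]=6

Total inversions: 4

The array has 4 inversion(s): (0,2), (0,3), (1,2), (1,3). Each pair (i,j) satisfies i < j and arr[i] > arr[j].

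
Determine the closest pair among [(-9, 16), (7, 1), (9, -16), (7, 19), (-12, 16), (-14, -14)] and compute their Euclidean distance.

Computing all pairwise distances among 6 points:

d((-9, 16), (7, 1)) = 21.9317
d((-9, 16), (9, -16)) = 36.7151
d((-9, 16), (7, 19)) = 16.2788
d((-9, 16), (-12, 16)) = 3.0 <-- minimum
d((-9, 16), (-14, -14)) = 30.4138
d((7, 1), (9, -16)) = 17.1172
d((7, 1), (7, 19)) = 18.0
d((7, 1), (-12, 16)) = 24.2074
d((7, 1), (-14, -14)) = 25.807
d((9, -16), (7, 19)) = 35.0571
d((9, -16), (-12, 16)) = 38.2753
d((9, -16), (-14, -14)) = 23.0868
d((7, 19), (-12, 16)) = 19.2354
d((7, 19), (-14, -14)) = 39.1152
d((-12, 16), (-14, -14)) = 30.0666

Closest pair: (-9, 16) and (-12, 16) with distance 3.0

The closest pair is (-9, 16) and (-12, 16) with Euclidean distance 3.0. For 6 points, brute-force pairwise comparison is shown above. For large n, the divide-and-conquer algorithm (sort by x, recurse on halves, check the dividing strip) achieves O(n log n).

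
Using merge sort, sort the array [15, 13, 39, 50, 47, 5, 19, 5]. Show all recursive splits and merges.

Merge sort trace:

Split: [15, 13, 39, 50, 47, 5, 19, 5] -> [15, 13, 39, 50] and [47, 5, 19, 5]
  Split: [15, 13, 39, 50] -> [15, 13] and [39, 50]
    Split: [15, 13] -> [15] and [13]
    Merge: [15] + [13] -> [13, 15]
    Split: [39, 50] -> [39] and [50]
    Merge: [39] + [50] -> [39, 50]
  Merge: [13, 15] + [39, 50] -> [13, 15, 39, 50]
  Split: [47, 5, 19, 5] -> [47, 5] and [19, 5]
    Split: [47, 5] -> [47] and [5]
    Merge: [47] + [5] -> [5, 47]
    Split: [19, 5] -> [19] and [5]
    Merge: [19] + [5] -> [5, 19]
  Merge: [5, 47] + [5, 19] -> [5, 5, 19, 47]
Merge: [13, 15, 39, 50] + [5, 5, 19, 47] -> [5, 5, 13, 15, 19, 39, 47, 50]

Final sorted array: [5, 5, 13, 15, 19, 39, 47, 50]

The merge sort proceeds by recursively splitting the array and merging sorted halves.
After all merges, the sorted array is [5, 5, 13, 15, 19, 39, 47, 50].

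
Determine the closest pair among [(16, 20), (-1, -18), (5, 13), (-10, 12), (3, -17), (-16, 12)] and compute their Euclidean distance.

Computing all pairwise distances among 6 points:

d((16, 20), (-1, -18)) = 41.6293
d((16, 20), (5, 13)) = 13.0384
d((16, 20), (-10, 12)) = 27.2029
d((16, 20), (3, -17)) = 39.2173
d((16, 20), (-16, 12)) = 32.9848
d((-1, -18), (5, 13)) = 31.5753
d((-1, -18), (-10, 12)) = 31.3209
d((-1, -18), (3, -17)) = 4.1231 <-- minimum
d((-1, -18), (-16, 12)) = 33.541
d((5, 13), (-10, 12)) = 15.0333
d((5, 13), (3, -17)) = 30.0666
d((5, 13), (-16, 12)) = 21.0238
d((-10, 12), (3, -17)) = 31.7805
d((-10, 12), (-16, 12)) = 6.0
d((3, -17), (-16, 12)) = 34.6699

Closest pair: (-1, -18) and (3, -17) with distance 4.1231

The closest pair is (-1, -18) and (3, -17) with Euclidean distance 4.1231. For 6 points, brute-force pairwise comparison is shown above. For large n, the divide-and-conquer algorithm (sort by x, recurse on halves, check the dividing strip) achieves O(n log n).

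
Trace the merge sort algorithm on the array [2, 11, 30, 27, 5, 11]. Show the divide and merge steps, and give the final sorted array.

Merge sort trace:

Split: [2, 11, 30, 27, 5, 11] -> [2, 11, 30] and [27, 5, 11]
  Split: [2, 11, 30] -> [2] and [11, 30]
    Split: [11, 30] -> [11] and [30]
    Merge: [11] + [30] -> [11, 30]
  Merge: [2] + [11, 30] -> [2, 11, 30]
  Split: [27, 5, 11] -> [27] and [5, 11]
    Split: [5, 11] -> [5] and [11]
    Merge: [5] + [11] -> [5, 11]
  Merge: [27] + [5, 11] -> [5, 11, 27]
Merge: [2, 11, 30] + [5, 11, 27] -> [2, 5, 11, 11, 27, 30]

Final sorted array: [2, 5, 11, 11, 27, 30]

The merge sort proceeds by recursively splitting the array and merging sorted halves.
After all merges, the sorted array is [2, 5, 11, 11, 27, 30].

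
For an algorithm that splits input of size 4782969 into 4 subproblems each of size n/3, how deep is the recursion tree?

For divide and conquer with division factor 3:

Problem sizes at each level:
Level 0: 4782969
Level 1: 1594323
Level 2: 531441
Level 3: 177147
Level 4: 59049
Level 5: 19683
Level 6: 6561
Level 7: 2187
Level 8: 729
Level 9: 243
Level 10: 81
Level 11: 27
Level 12: 9
Level 13: 3
Level 14: 1

The root is level 0 and the size-1 base case is level 14 (the tree spans levels 0 through 14, i.e. 15 levels counting the root), so the depth is the number of divisions: log_3(4782969) = 14

The recursion tree depth is log_3(4782969) = 14. At each level, the problem size is divided by 3, so it takes 14 divisions to reduce to a base case of size 1. The algorithm makes 4 recursive calls at each level.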